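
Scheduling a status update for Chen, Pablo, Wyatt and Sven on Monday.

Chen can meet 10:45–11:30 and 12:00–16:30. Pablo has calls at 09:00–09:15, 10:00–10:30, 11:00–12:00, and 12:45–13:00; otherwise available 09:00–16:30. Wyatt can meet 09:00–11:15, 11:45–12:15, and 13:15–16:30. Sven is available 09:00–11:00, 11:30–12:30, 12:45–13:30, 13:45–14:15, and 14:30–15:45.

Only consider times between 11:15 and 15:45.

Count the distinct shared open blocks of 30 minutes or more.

Pablo free within 09:00–16:30: 09:15–10:00, 10:30–11:00, 12:00–12:45, 13:00–16:30.
Chen ∩ Pablo: 10:45–11:00, 12:00–12:45, 13:00–16:30.
Chen ∩ Pablo ∩ Wyatt: 10:45–11:00, 12:00–12:15, 13:15–16:30.
Chen ∩ Pablo ∩ Wyatt ∩ Sven: 10:45–11:00, 12:00–12:15, 13:15–13:30, 13:45–14:15, 14:30–15:45.
Restricted to 11:15–15:45: 12:00–12:15, 13:15–13:30, 13:45–14:15, 14:30–15:45.
Windows ≥ 30 min: 13:45–14:15, 14:30–15:45.
That's 2 windows.

2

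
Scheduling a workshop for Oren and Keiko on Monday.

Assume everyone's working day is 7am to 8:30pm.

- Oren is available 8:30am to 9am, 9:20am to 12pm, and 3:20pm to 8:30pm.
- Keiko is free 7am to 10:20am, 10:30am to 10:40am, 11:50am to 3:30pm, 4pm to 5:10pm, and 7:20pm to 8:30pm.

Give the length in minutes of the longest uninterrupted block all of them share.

Oren ∩ Keiko: 08:30–09:00, 09:20–10:20, 10:30–10:40, 11:50–12:00, 15:20–15:30, 16:00–17:10, 19:20–20:30.
Common window lengths: 30, 60, 10, 10, 10, 70, 70 min; longest is 70.

70 minutes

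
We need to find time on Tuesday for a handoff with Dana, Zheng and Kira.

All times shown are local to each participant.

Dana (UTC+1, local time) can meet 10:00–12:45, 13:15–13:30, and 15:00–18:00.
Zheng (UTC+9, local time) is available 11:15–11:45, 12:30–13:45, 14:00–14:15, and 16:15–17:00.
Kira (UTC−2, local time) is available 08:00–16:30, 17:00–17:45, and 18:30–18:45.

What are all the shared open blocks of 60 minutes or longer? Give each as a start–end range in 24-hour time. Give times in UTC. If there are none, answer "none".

none

Dana → UTC: 09:00–11:45, 12:15–12:30, 14:00–17:00.
Zheng → UTC: 02:15–02:45, 03:30–04:45, 05:00–05:15, 07:15–08:00.
Kira → UTC: 10:00–18:30, 19:00–19:45, 20:30–20:45.
Dana ∩ Zheng: (none).
Dana ∩ Zheng ∩ Kira: (none).
Windows ≥ 60 min: (none).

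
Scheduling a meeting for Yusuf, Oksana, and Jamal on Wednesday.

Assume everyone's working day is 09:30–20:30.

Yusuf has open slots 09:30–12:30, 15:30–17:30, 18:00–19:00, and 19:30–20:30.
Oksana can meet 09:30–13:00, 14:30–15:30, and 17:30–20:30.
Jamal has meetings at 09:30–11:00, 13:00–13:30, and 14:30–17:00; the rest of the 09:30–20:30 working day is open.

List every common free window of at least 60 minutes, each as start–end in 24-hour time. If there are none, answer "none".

Jamal free within 09:30–20:30: 11:00–13:00, 13:30–14:30, 17:00–20:30.
Yusuf ∩ Oksana: 09:30–12:30, 18:00–19:00, 19:30–20:30.
Yusuf ∩ Oksana ∩ Jamal: 11:00–12:30, 18:00–19:00, 19:30–20:30.
Windows ≥ 60 min: 11:00–12:30, 18:00–19:00, 19:30–20:30.

11:00–12:30, 18:00–19:00, 19:30–20:30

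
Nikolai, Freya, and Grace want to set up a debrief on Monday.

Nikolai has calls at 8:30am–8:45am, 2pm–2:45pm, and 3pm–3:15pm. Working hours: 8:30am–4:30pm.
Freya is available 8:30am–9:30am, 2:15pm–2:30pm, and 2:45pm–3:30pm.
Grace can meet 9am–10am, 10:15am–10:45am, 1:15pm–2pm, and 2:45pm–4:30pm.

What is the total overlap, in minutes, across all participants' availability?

60 minutes

Nikolai free within 08:30–16:30: 08:45–14:00, 14:45–15:00, 15:15–16:30.
Nikolai ∩ Freya: 08:45–09:30, 14:45–15:00, 15:15–15:30.
Nikolai ∩ Freya ∩ Grace: 09:00–09:30, 14:45–15:00, 15:15–15:30.
Total common minutes: 30 + 15 + 15 = 60.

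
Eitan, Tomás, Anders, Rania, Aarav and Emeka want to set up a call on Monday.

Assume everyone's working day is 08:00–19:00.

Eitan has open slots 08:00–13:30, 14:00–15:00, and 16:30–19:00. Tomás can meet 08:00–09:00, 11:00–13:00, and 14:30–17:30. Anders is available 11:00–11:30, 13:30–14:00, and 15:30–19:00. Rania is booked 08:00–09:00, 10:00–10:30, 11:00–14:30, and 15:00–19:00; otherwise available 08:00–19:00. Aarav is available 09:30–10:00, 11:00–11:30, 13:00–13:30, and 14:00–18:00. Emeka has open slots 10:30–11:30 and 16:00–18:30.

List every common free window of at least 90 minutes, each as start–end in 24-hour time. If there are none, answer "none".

none

Rania free within 08:00–19:00: 09:00–10:00, 10:30–11:00, 14:30–15:00.
Eitan ∩ Tomás: 08:00–09:00, 11:00–13:00, 14:30–15:00, 16:30–17:30.
Eitan ∩ Tomás ∩ Anders: 11:00–11:30, 16:30–17:30.
Eitan ∩ Tomás ∩ Anders ∩ Rania: (none).
Eitan ∩ Tomás ∩ Anders ∩ Rania ∩ Aarav: (none).
Eitan ∩ Tomás ∩ Anders ∩ Rania ∩ Aarav ∩ Emeka: (none).
Windows ≥ 90 min: (none).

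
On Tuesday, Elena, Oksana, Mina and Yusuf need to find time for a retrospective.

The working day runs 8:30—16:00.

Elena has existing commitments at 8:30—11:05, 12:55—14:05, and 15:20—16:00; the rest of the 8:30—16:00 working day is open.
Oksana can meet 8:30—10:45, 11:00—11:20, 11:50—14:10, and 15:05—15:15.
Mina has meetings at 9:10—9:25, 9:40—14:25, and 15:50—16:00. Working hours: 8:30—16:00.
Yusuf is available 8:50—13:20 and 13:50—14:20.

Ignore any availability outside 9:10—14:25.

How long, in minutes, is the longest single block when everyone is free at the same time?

0 minutes

Elena free within 08:30–16:00: 11:05–12:55, 14:05–15:20.
Mina free within 08:30–16:00: 08:30–09:10, 09:25–09:40, 14:25–15:50.
Elena ∩ Oksana: 11:05–11:20, 11:50–12:55, 14:05–14:10, 15:05–15:15.
Elena ∩ Oksana ∩ Mina: 15:05–15:15.
Elena ∩ Oksana ∩ Mina ∩ Yusuf: (none).
Restricted to 09:10–14:25: (none).
No common window.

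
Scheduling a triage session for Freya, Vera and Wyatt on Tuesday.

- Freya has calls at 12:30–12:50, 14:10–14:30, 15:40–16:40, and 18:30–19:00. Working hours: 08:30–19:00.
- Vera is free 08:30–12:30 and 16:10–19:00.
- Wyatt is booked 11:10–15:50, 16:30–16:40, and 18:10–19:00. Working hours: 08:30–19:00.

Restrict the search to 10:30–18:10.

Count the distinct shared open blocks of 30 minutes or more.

Freya free within 08:30–19:00: 08:30–12:30, 12:50–14:10, 14:30–15:40, 16:40–18:30.
Wyatt free within 08:30–19:00: 08:30–11:10, 15:50–16:30, 16:40–18:10.
Freya ∩ Vera: 08:30–12:30, 16:40–18:30.
Freya ∩ Vera ∩ Wyatt: 08:30–11:10, 16:40–18:10.
Restricted to 10:30–18:10: 10:30–11:10, 16:40–18:10.
Windows ≥ 30 min: 10:30–11:10, 16:40–18:10.
That's 2 windows.

2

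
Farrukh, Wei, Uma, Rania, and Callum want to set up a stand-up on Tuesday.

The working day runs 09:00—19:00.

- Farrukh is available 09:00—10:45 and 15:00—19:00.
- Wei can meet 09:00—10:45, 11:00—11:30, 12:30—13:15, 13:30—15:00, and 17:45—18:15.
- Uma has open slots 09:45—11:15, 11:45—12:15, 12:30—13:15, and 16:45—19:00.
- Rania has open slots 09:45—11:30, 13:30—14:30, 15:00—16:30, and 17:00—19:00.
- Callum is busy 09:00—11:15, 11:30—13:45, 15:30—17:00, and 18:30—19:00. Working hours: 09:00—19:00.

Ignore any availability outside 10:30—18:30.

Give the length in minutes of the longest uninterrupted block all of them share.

30 minutes

Callum free within 09:00–19:00: 11:15–11:30, 13:45–15:30, 17:00–18:30.
Farrukh ∩ Wei: 09:00–10:45, 17:45–18:15.
Farrukh ∩ Wei ∩ Uma: 09:45–10:45, 17:45–18:15.
Farrukh ∩ Wei ∩ Uma ∩ Rania: 09:45–10:45, 17:45–18:15.
Farrukh ∩ Wei ∩ Uma ∩ Rania ∩ Callum: 17:45–18:15.
Restricted to 10:30–18:30: 17:45–18:15.
Single common window of 30 minutes.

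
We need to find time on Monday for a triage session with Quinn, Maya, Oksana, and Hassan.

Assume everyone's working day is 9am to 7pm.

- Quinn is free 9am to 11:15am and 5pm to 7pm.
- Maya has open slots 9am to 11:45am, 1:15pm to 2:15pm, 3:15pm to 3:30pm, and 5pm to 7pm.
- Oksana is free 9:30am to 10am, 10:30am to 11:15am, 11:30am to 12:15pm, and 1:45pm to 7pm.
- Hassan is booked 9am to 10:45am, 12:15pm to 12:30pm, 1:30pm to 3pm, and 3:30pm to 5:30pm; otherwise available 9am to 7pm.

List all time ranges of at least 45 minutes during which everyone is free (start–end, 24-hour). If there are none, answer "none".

17:30–19:00

Hassan free within 09:00–19:00: 10:45–12:15, 12:30–13:30, 15:00–15:30, 17:30–19:00.
Quinn ∩ Maya: 09:00–11:15, 17:00–19:00.
Quinn ∩ Maya ∩ Oksana: 09:30–10:00, 10:30–11:15, 17:00–19:00.
Quinn ∩ Maya ∩ Oksana ∩ Hassan: 10:45–11:15, 17:30–19:00.
Windows ≥ 45 min: 17:30–19:00.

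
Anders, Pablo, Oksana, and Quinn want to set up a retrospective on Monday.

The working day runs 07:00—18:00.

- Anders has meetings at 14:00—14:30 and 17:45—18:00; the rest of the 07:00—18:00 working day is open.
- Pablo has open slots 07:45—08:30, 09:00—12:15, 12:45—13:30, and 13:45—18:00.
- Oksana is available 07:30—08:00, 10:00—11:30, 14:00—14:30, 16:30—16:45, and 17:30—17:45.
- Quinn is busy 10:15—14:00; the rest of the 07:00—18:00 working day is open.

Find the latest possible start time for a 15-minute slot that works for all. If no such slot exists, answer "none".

17:30

Anders free within 07:00–18:00: 07:00–14:00, 14:30–17:45.
Quinn free within 07:00–18:00: 07:00–10:15, 14:00–18:00.
Anders ∩ Pablo: 07:45–08:30, 09:00–12:15, 12:45–13:30, 13:45–14:00, 14:30–17:45.
Anders ∩ Pablo ∩ Oksana: 07:45–08:00, 10:00–11:30, 16:30–16:45, 17:30–17:45.
Anders ∩ Pablo ∩ Oksana ∩ Quinn: 07:45–08:00, 10:00–10:15, 16:30–16:45, 17:30–17:45.
Windows ≥ 15 min: 07:45–08:00, 10:00–10:15, 16:30–16:45, 17:30–17:45.
Latest start in the last window 17:30–17:45 is 17:45 − 15 min = 17:30.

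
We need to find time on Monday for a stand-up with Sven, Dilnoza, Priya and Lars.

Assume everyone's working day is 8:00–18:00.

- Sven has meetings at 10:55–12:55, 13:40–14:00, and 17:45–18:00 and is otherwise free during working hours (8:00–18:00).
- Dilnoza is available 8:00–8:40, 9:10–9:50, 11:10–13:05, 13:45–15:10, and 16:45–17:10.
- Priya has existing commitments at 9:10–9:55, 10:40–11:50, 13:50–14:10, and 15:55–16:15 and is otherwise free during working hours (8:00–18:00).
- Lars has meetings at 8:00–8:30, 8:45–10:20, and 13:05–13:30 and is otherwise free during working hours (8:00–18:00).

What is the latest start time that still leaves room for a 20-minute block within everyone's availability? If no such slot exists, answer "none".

16:50

Sven free within 08:00–18:00: 08:00–10:55, 12:55–13:40, 14:00–17:45.
Priya free within 08:00–18:00: 08:00–09:10, 09:55–10:40, 11:50–13:50, 14:10–15:55, 16:15–18:00.
Lars free within 08:00–18:00: 08:30–08:45, 10:20–13:05, 13:30–18:00.
Sven ∩ Dilnoza: 08:00–08:40, 09:10–09:50, 12:55–13:05, 14:00–15:10, 16:45–17:10.
Sven ∩ Dilnoza ∩ Priya: 08:00–08:40, 12:55–13:05, 14:10–15:10, 16:45–17:10.
Sven ∩ Dilnoza ∩ Priya ∩ Lars: 08:30–08:40, 12:55–13:05, 14:10–15:10, 16:45–17:10.
Windows ≥ 20 min: 14:10–15:10, 16:45–17:10.
Latest start in the last window 16:45–17:10 is 17:10 − 20 min = 16:50.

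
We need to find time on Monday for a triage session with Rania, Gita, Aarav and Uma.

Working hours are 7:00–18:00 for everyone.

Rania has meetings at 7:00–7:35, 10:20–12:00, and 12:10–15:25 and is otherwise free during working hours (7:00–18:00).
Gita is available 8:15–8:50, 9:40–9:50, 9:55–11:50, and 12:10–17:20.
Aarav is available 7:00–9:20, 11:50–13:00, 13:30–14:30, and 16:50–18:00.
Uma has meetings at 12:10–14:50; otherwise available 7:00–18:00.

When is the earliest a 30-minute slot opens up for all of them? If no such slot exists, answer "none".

Rania free within 07:00–18:00: 07:35–10:20, 12:00–12:10, 15:25–18:00.
Uma free within 07:00–18:00: 07:00–12:10, 14:50–18:00.
Rania ∩ Gita: 08:15–08:50, 09:40–09:50, 09:55–10:20, 15:25–17:20.
Rania ∩ Gita ∩ Aarav: 08:15–08:50, 16:50–17:20.
Rania ∩ Gita ∩ Aarav ∩ Uma: 08:15–08:50, 16:50–17:20.
Windows ≥ 30 min: 08:15–08:50, 16:50–17:20.
Earliest such window starts at 08:15.

08:15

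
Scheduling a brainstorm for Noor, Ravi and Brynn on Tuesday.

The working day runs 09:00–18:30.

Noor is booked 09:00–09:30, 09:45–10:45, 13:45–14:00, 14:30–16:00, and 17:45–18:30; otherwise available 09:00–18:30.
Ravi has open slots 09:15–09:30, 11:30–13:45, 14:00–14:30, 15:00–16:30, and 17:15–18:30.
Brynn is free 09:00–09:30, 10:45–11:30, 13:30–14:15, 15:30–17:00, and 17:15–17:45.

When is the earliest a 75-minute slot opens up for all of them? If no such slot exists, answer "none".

Noor free within 09:00–18:30: 09:30–09:45, 10:45–13:45, 14:00–14:30, 16:00–17:45.
Noor ∩ Ravi: 11:30–13:45, 14:00–14:30, 16:00–16:30, 17:15–17:45.
Noor ∩ Ravi ∩ Brynn: 13:30–13:45, 14:00–14:15, 16:00–16:30, 17:15–17:45.
Windows ≥ 75 min: (none).

none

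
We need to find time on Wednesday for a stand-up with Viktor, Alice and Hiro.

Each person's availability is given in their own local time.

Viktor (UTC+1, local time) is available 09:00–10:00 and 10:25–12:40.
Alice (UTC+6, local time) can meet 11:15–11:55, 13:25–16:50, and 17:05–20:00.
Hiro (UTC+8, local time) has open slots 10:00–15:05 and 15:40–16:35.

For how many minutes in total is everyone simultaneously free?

35 minutes

Viktor → UTC: 08:00–09:00, 09:25–11:40.
Alice → UTC: 05:15–05:55, 07:25–10:50, 11:05–14:00.
Hiro → UTC: 02:00–07:05, 07:40–08:35.
Viktor ∩ Alice: 08:00–09:00, 09:25–10:50, 11:05–11:40.
Viktor ∩ Alice ∩ Hiro: 08:00–08:35.
Total common minutes: 35.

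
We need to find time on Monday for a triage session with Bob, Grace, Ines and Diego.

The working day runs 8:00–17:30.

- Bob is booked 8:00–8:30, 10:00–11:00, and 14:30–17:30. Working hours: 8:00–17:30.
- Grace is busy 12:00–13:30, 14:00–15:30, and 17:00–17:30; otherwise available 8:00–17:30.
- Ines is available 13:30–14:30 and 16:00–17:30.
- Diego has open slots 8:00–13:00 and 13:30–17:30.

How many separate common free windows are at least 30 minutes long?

1

Bob free within 08:00–17:30: 08:30–10:00, 11:00–14:30.
Grace free within 08:00–17:30: 08:00–12:00, 13:30–14:00, 15:30–17:00.
Bob ∩ Grace: 08:30–10:00, 11:00–12:00, 13:30–14:00.
Bob ∩ Grace ∩ Ines: 13:30–14:00.
Bob ∩ Grace ∩ Ines ∩ Diego: 13:30–14:00.
Windows ≥ 30 min: 13:30–14:00.
That's 1 window.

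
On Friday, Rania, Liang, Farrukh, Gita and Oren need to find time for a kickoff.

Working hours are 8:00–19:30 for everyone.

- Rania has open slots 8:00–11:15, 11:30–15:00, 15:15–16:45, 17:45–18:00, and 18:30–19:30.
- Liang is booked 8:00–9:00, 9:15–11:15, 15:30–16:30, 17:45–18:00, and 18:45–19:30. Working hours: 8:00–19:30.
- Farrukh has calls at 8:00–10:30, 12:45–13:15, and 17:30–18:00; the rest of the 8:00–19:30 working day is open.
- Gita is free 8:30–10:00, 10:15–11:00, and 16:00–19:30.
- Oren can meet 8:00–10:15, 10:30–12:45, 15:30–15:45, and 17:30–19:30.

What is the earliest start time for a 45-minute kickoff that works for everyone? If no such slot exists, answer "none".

Liang free within 08:00–19:30: 09:00–09:15, 11:15–15:30, 16:30–17:45, 18:00–18:45.
Farrukh free within 08:00–19:30: 10:30–12:45, 13:15–17:30, 18:00–19:30.
Rania ∩ Liang: 09:00–09:15, 11:30–15:00, 15:15–15:30, 16:30–16:45, 18:30–18:45.
Rania ∩ Liang ∩ Farrukh: 11:30–12:45, 13:15–15:00, 15:15–15:30, 16:30–16:45, 18:30–18:45.
Rania ∩ Liang ∩ Farrukh ∩ Gita: 16:30–16:45, 18:30–18:45.
Rania ∩ Liang ∩ Farrukh ∩ Gita ∩ Oren: 18:30–18:45.
Windows ≥ 45 min: (none).

none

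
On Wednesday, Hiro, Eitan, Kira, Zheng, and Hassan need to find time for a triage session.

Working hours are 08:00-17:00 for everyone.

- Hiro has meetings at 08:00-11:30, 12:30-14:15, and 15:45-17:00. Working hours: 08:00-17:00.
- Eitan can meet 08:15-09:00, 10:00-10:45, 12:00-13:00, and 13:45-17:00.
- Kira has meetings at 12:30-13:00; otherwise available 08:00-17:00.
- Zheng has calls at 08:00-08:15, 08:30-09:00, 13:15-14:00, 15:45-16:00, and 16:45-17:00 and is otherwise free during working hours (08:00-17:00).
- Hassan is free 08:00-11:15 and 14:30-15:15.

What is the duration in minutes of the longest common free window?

Hiro free within 08:00–17:00: 11:30–12:30, 14:15–15:45.
Kira free within 08:00–17:00: 08:00–12:30, 13:00–17:00.
Zheng free within 08:00–17:00: 08:15–08:30, 09:00–13:15, 14:00–15:45, 16:00–16:45.
Hiro ∩ Eitan: 12:00–12:30, 14:15–15:45.
Hiro ∩ Eitan ∩ Kira: 12:00–12:30, 14:15–15:45.
Hiro ∩ Eitan ∩ Kira ∩ Zheng: 12:00–12:30, 14:15–15:45.
Hiro ∩ Eitan ∩ Kira ∩ Zheng ∩ Hassan: 14:30–15:15.
Single common window of 45 minutes.

45 minutes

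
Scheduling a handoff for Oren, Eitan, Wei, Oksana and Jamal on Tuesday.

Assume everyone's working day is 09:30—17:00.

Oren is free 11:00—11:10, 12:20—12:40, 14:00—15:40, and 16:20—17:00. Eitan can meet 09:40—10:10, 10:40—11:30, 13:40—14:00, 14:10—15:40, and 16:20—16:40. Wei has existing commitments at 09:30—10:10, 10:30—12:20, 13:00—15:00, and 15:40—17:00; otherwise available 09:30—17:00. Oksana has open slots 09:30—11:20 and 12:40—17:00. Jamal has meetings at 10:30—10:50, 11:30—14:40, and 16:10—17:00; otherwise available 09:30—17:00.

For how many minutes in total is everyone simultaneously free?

40 minutes

Wei free within 09:30–17:00: 10:10–10:30, 12:20–13:00, 15:00–15:40.
Jamal free within 09:30–17:00: 09:30–10:30, 10:50–11:30, 14:40–16:10.
Oren ∩ Eitan: 11:00–11:10, 14:10–15:40, 16:20–16:40.
Oren ∩ Eitan ∩ Wei: 15:00–15:40.
Oren ∩ Eitan ∩ Wei ∩ Oksana: 15:00–15:40.
Oren ∩ Eitan ∩ Wei ∩ Oksana ∩ Jamal: 15:00–15:40.
Total common minutes: 40.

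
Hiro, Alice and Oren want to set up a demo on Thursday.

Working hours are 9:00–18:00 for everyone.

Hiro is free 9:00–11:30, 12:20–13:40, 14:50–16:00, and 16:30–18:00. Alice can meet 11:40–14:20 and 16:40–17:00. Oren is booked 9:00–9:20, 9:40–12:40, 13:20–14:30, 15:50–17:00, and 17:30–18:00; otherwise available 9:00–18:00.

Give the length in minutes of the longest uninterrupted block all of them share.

40 minutes

Oren free within 09:00–18:00: 09:20–09:40, 12:40–13:20, 14:30–15:50, 17:00–17:30.
Hiro ∩ Alice: 12:20–13:40, 16:40–17:00.
Hiro ∩ Alice ∩ Oren: 12:40–13:20.
Single common window of 40 minutes.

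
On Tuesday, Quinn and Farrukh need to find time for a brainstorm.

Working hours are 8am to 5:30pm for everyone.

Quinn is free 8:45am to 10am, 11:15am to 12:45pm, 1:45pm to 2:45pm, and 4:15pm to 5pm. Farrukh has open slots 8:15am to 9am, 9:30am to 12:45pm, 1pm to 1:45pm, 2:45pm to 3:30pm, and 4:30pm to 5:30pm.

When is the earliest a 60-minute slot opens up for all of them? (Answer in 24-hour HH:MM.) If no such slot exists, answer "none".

Quinn ∩ Farrukh: 08:45–09:00, 09:30–10:00, 11:15–12:45, 16:30–17:00.
Windows ≥ 60 min: 11:15–12:45.
Earliest such window starts at 11:15.

11:15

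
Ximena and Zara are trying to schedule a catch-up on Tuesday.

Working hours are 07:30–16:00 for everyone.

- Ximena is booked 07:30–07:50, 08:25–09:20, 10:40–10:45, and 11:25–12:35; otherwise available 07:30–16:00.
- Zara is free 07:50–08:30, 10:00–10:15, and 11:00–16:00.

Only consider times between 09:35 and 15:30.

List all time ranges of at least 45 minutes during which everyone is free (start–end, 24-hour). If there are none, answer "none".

Ximena free within 07:30–16:00: 07:50–08:25, 09:20–10:40, 10:45–11:25, 12:35–16:00.
Ximena ∩ Zara: 07:50–08:25, 10:00–10:15, 11:00–11:25, 12:35–16:00.
Restricted to 09:35–15:30: 10:00–10:15, 11:00–11:25, 12:35–15:30.
Windows ≥ 45 min: 12:35–15:30.

12:35–15:30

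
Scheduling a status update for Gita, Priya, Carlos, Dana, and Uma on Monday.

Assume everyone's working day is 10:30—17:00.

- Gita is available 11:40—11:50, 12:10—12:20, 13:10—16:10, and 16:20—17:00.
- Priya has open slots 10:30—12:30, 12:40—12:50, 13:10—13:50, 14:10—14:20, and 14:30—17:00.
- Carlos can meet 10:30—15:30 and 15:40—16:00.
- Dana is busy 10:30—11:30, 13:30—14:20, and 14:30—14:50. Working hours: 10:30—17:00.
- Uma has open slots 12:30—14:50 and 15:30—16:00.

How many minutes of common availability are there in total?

Dana free within 10:30–17:00: 11:30–13:30, 14:20–14:30, 14:50–17:00.
Gita ∩ Priya: 11:40–11:50, 12:10–12:20, 13:10–13:50, 14:10–14:20, 14:30–16:10, 16:20–17:00.
Gita ∩ Priya ∩ Carlos: 11:40–11:50, 12:10–12:20, 13:10–13:50, 14:10–14:20, 14:30–15:30, 15:40–16:00.
Gita ∩ Priya ∩ Carlos ∩ Dana: 11:40–11:50, 12:10–12:20, 13:10–13:30, 14:50–15:30, 15:40–16:00.
Gita ∩ Priya ∩ Carlos ∩ Dana ∩ Uma: 13:10–13:30, 15:40–16:00.
Total common minutes: 20 + 20 = 40.

40 minutes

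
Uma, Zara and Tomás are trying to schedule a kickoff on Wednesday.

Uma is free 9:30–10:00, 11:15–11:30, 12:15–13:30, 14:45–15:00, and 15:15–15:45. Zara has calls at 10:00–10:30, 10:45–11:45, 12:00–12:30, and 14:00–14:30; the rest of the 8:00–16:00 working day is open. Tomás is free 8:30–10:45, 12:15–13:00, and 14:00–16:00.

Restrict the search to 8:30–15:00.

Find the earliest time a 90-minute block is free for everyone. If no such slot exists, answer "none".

Zara free within 08:00–16:00: 08:00–10:00, 10:30–10:45, 11:45–12:00, 12:30–14:00, 14:30–16:00.
Uma ∩ Zara: 09:30–10:00, 12:30–13:30, 14:45–15:00, 15:15–15:45.
Uma ∩ Zara ∩ Tomás: 09:30–10:00, 12:30–13:00, 14:45–15:00, 15:15–15:45.
Restricted to 08:30–15:00: 09:30–10:00, 12:30–13:00, 14:45–15:00.
Windows ≥ 90 min: (none).

none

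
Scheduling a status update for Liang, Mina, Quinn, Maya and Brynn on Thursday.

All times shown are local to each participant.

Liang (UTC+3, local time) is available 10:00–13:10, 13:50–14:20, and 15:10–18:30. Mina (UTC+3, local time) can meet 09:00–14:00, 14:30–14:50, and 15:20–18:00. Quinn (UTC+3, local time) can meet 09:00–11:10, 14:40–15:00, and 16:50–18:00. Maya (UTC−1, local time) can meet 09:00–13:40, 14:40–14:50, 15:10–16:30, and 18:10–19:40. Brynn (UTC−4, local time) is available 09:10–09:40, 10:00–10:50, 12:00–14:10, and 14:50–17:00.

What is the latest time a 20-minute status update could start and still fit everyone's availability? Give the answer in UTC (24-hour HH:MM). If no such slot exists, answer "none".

14:20

Liang → UTC: 07:00–10:10, 10:50–11:20, 12:10–15:30.
Mina → UTC: 06:00–11:00, 11:30–11:50, 12:20–15:00.
Quinn → UTC: 06:00–08:10, 11:40–12:00, 13:50–15:00.
Maya → UTC: 10:00–14:40, 15:40–15:50, 16:10–17:30, 19:10–20:40.
Brynn → UTC: 13:10–13:40, 14:00–14:50, 16:00–18:10, 18:50–21:00.
Liang ∩ Mina: 07:00–10:10, 10:50–11:00, 12:20–15:00.
Liang ∩ Mina ∩ Quinn: 07:00–08:10, 13:50–15:00.
Liang ∩ Mina ∩ Quinn ∩ Maya: 13:50–14:40.
Liang ∩ Mina ∩ Quinn ∩ Maya ∩ Brynn: 14:00–14:40.
Windows ≥ 20 min: 14:00–14:40.
Latest start in the last window 14:00–14:40 is 14:40 − 20 min = 14:20.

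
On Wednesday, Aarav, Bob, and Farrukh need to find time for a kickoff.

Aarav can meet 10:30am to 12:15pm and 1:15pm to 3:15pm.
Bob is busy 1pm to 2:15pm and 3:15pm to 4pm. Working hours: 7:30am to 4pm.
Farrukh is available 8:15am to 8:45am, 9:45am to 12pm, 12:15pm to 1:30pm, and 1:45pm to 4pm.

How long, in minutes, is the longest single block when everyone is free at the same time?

Bob free within 07:30–16:00: 07:30–13:00, 14:15–15:15.
Aarav ∩ Bob: 10:30–12:15, 14:15–15:15.
Aarav ∩ Bob ∩ Farrukh: 10:30–12:00, 14:15–15:15.
Common window lengths: 90, 60 min; longest is 90.

90 minutes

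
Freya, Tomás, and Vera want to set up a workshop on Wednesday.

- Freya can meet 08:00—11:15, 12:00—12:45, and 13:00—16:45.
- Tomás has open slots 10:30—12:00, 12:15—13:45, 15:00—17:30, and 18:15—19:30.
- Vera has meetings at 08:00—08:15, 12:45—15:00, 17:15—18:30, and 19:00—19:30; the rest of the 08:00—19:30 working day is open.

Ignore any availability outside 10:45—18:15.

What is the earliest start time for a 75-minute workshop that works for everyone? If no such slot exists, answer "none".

Vera free within 08:00–19:30: 08:15–12:45, 15:00–17:15, 18:30–19:00.
Freya ∩ Tomás: 10:30–11:15, 12:15–12:45, 13:00–13:45, 15:00–16:45.
Freya ∩ Tomás ∩ Vera: 10:30–11:15, 12:15–12:45, 15:00–16:45.
Restricted to 10:45–18:15: 10:45–11:15, 12:15–12:45, 15:00–16:45.
Windows ≥ 75 min: 15:00–16:45.
Earliest such window starts at 15:00.

15:00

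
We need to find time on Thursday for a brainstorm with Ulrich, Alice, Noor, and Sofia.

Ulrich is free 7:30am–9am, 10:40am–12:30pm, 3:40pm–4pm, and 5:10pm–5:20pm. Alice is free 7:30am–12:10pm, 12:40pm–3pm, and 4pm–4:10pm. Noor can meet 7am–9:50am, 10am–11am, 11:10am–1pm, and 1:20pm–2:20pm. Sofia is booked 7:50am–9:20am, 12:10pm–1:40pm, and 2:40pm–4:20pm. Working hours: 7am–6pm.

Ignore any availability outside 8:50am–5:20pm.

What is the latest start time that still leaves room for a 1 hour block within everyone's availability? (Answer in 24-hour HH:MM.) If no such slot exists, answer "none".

Sofia free within 07:00–18:00: 07:00–07:50, 09:20–12:10, 13:40–14:40, 16:20–18:00.
Ulrich ∩ Alice: 07:30–09:00, 10:40–12:10.
Ulrich ∩ Alice ∩ Noor: 07:30–09:00, 10:40–11:00, 11:10–12:10.
Ulrich ∩ Alice ∩ Noor ∩ Sofia: 07:30–07:50, 10:40–11:00, 11:10–12:10.
Restricted to 08:50–17:20: 10:40–11:00, 11:10–12:10.
Windows ≥ 60 min: 11:10–12:10.
Latest start in the last window 11:10–12:10 is 12:10 − 60 min = 11:10.

11:10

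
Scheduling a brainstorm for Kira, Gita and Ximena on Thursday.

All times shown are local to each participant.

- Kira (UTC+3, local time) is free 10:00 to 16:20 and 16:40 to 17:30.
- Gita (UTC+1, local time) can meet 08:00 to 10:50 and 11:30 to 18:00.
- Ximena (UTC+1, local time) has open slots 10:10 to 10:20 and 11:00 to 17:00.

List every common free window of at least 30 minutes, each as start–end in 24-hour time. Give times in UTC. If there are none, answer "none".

Kira → UTC: 07:00–13:20, 13:40–14:30.
Gita → UTC: 07:00–09:50, 10:30–17:00.
Ximena → UTC: 09:10–09:20, 10:00–16:00.
Kira ∩ Gita: 07:00–09:50, 10:30–13:20, 13:40–14:30.
Kira ∩ Gita ∩ Ximena: 09:10–09:20, 10:30–13:20, 13:40–14:30.
Windows ≥ 30 min: 10:30–13:20, 13:40–14:30.

10:30–13:20, 13:40–14:30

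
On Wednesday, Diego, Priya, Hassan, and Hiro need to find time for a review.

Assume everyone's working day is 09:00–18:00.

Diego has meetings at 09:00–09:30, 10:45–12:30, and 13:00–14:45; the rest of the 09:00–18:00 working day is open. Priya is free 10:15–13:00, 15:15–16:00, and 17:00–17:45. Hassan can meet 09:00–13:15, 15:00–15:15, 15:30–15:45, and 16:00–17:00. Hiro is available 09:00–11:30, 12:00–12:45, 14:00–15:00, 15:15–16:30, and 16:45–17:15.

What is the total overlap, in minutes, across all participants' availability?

Diego free within 09:00–18:00: 09:30–10:45, 12:30–13:00, 14:45–18:00.
Diego ∩ Priya: 10:15–10:45, 12:30–13:00, 15:15–16:00, 17:00–17:45.
Diego ∩ Priya ∩ Hassan: 10:15–10:45, 12:30–13:00, 15:30–15:45.
Diego ∩ Priya ∩ Hassan ∩ Hiro: 10:15–10:45, 12:30–12:45, 15:30–15:45.
Total common minutes: 30 + 15 + 15 = 60.

60 minutes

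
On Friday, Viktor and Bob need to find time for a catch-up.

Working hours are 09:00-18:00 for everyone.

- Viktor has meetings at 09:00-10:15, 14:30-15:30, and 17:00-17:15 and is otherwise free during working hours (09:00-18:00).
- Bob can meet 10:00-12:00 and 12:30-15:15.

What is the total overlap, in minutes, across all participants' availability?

225 minutes

Viktor free within 09:00–18:00: 10:15–14:30, 15:30–17:00, 17:15–18:00.
Viktor ∩ Bob: 10:15–12:00, 12:30–14:30.
Total common minutes: 105 + 120 = 225.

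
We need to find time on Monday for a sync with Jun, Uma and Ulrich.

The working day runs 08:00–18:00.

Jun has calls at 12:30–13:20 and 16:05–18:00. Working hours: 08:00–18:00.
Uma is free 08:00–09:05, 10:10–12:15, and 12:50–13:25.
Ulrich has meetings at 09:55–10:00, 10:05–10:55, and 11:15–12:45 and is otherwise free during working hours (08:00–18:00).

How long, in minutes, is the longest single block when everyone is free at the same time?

Jun free within 08:00–18:00: 08:00–12:30, 13:20–16:05.
Ulrich free within 08:00–18:00: 08:00–09:55, 10:00–10:05, 10:55–11:15, 12:45–18:00.
Jun ∩ Uma: 08:00–09:05, 10:10–12:15, 13:20–13:25.
Jun ∩ Uma ∩ Ulrich: 08:00–09:05, 10:55–11:15, 13:20–13:25.
Common window lengths: 65, 20, 5 min; longest is 65.

65 minutes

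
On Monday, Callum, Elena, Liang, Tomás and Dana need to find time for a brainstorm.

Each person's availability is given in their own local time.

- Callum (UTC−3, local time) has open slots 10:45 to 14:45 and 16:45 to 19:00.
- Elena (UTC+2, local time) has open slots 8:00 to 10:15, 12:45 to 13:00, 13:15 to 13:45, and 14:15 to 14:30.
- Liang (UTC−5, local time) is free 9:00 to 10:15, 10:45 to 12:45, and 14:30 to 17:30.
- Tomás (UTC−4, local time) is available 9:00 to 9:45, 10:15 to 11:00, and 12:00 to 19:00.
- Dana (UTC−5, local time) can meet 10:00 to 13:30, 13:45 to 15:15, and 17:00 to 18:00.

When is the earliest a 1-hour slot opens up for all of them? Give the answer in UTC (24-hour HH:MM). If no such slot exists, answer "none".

none

Callum → UTC: 13:45–17:45, 19:45–22:00.
Elena → UTC: 06:00–08:15, 10:45–11:00, 11:15–11:45, 12:15–12:30.
Liang → UTC: 14:00–15:15, 15:45–17:45, 19:30–22:30.
Tomás → UTC: 13:00–13:45, 14:15–15:00, 16:00–23:00.
Dana → UTC: 15:00–18:30, 18:45–20:15, 22:00–23:00.
Callum ∩ Elena: (none).
Callum ∩ Elena ∩ Liang: (none).
Callum ∩ Elena ∩ Liang ∩ Tomás: (none).
Callum ∩ Elena ∩ Liang ∩ Tomás ∩ Dana: (none).
Windows ≥ 60 min: (none).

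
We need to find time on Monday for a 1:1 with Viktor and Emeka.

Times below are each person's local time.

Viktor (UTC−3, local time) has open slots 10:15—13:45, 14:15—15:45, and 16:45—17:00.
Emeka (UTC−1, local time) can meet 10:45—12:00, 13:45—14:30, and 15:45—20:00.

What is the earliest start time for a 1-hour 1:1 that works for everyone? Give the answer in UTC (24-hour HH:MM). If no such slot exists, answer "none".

Viktor → UTC: 13:15–16:45, 17:15–18:45, 19:45–20:00.
Emeka → UTC: 11:45–13:00, 14:45–15:30, 16:45–21:00.
Viktor ∩ Emeka: 14:45–15:30, 17:15–18:45, 19:45–20:00.
Windows ≥ 60 min: 17:15–18:45.
Earliest such window starts at 17:15.

17:15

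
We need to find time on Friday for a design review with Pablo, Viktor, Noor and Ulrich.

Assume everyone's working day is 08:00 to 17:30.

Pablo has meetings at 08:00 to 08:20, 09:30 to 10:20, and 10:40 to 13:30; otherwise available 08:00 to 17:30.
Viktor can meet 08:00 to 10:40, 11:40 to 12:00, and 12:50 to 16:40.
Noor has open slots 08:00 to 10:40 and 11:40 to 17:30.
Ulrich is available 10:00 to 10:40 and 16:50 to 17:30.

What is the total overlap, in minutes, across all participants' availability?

20 minutes

Pablo free within 08:00–17:30: 08:20–09:30, 10:20–10:40, 13:30–17:30.
Pablo ∩ Viktor: 08:20–09:30, 10:20–10:40, 13:30–16:40.
Pablo ∩ Viktor ∩ Noor: 08:20–09:30, 10:20–10:40, 13:30–16:40.
Pablo ∩ Viktor ∩ Noor ∩ Ulrich: 10:20–10:40.
Total common minutes: 20.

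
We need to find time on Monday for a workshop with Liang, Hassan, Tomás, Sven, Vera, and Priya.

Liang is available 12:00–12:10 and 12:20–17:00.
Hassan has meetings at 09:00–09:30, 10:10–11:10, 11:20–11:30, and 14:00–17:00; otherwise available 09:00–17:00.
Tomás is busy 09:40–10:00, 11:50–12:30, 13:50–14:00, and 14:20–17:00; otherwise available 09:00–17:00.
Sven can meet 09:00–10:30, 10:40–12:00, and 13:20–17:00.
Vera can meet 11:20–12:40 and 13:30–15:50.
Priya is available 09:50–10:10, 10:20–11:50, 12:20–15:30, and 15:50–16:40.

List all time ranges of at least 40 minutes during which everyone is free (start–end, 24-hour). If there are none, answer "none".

none

Hassan free within 09:00–17:00: 09:30–10:10, 11:10–11:20, 11:30–14:00.
Tomás free within 09:00–17:00: 09:00–09:40, 10:00–11:50, 12:30–13:50, 14:00–14:20.
Liang ∩ Hassan: 12:00–12:10, 12:20–14:00.
Liang ∩ Hassan ∩ Tomás: 12:30–13:50.
Liang ∩ Hassan ∩ Tomás ∩ Sven: 13:20–13:50.
Liang ∩ Hassan ∩ Tomás ∩ Sven ∩ Vera: 13:30–13:50.
Liang ∩ Hassan ∩ Tomás ∩ Sven ∩ Vera ∩ Priya: 13:30–13:50.
Windows ≥ 40 min: (none).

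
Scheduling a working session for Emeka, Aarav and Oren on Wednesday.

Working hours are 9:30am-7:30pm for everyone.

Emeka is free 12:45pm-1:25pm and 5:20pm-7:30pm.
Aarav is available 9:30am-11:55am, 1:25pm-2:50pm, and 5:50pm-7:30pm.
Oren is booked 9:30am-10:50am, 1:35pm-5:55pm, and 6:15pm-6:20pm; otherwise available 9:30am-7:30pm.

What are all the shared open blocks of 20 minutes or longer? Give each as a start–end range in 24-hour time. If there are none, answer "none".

Oren free within 09:30–19:30: 10:50–13:35, 17:55–18:15, 18:20–19:30.
Emeka ∩ Aarav: 17:50–19:30.
Emeka ∩ Aarav ∩ Oren: 17:55–18:15, 18:20–19:30.
Windows ≥ 20 min: 17:55–18:15, 18:20–19:30.

17:55–18:15, 18:20–19:30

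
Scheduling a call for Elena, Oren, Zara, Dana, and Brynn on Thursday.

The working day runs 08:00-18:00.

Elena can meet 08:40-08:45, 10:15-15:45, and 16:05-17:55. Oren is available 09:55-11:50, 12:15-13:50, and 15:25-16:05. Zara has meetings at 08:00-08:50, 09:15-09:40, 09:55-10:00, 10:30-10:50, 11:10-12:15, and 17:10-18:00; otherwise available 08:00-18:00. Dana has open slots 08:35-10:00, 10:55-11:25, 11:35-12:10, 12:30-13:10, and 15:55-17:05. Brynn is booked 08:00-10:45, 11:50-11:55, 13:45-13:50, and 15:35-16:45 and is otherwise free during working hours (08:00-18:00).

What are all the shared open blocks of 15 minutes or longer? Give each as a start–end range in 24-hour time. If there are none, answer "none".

Zara free within 08:00–18:00: 08:50–09:15, 09:40–09:55, 10:00–10:30, 10:50–11:10, 12:15–17:10.
Brynn free within 08:00–18:00: 10:45–11:50, 11:55–13:45, 13:50–15:35, 16:45–18:00.
Elena ∩ Oren: 10:15–11:50, 12:15–13:50, 15:25–15:45.
Elena ∩ Oren ∩ Zara: 10:15–10:30, 10:50–11:10, 12:15–13:50, 15:25–15:45.
Elena ∩ Oren ∩ Zara ∩ Dana: 10:55–11:10, 12:30–13:10.
Elena ∩ Oren ∩ Zara ∩ Dana ∩ Brynn: 10:55–11:10, 12:30–13:10.
Windows ≥ 15 min: 10:55–11:10, 12:30–13:10.

10:55–11:10, 12:30–13:10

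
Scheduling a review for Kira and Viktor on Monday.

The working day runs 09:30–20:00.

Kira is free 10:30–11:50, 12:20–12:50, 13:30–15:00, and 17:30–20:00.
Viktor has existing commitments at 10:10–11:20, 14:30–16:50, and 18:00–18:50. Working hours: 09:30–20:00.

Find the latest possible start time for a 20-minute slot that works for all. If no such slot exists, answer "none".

Viktor free within 09:30–20:00: 09:30–10:10, 11:20–14:30, 16:50–18:00, 18:50–20:00.
Kira ∩ Viktor: 11:20–11:50, 12:20–12:50, 13:30–14:30, 17:30–18:00, 18:50–20:00.
Windows ≥ 20 min: 11:20–11:50, 12:20–12:50, 13:30–14:30, 17:30–18:00, 18:50–20:00.
Latest start in the last window 18:50–20:00 is 20:00 − 20 min = 19:40.

19:40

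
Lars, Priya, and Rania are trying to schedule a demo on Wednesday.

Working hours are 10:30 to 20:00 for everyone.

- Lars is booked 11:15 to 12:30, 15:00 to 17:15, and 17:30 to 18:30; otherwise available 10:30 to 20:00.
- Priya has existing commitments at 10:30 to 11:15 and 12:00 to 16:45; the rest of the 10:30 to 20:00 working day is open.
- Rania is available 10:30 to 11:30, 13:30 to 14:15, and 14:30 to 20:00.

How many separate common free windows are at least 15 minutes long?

Lars free within 10:30–20:00: 10:30–11:15, 12:30–15:00, 17:15–17:30, 18:30–20:00.
Priya free within 10:30–20:00: 11:15–12:00, 16:45–20:00.
Lars ∩ Priya: 17:15–17:30, 18:30–20:00.
Lars ∩ Priya ∩ Rania: 17:15–17:30, 18:30–20:00.
Windows ≥ 15 min: 17:15–17:30, 18:30–20:00.
That's 2 windows.

2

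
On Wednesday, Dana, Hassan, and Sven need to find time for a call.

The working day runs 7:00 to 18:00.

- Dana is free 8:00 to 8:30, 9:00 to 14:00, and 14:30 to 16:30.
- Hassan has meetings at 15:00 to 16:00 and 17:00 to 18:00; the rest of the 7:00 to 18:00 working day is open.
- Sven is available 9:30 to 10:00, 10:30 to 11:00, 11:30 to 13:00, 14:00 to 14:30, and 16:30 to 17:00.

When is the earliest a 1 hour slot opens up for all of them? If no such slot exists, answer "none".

Hassan free within 07:00–18:00: 07:00–15:00, 16:00–17:00.
Dana ∩ Hassan: 08:00–08:30, 09:00–14:00, 14:30–15:00, 16:00–16:30.
Dana ∩ Hassan ∩ Sven: 09:30–10:00, 10:30–11:00, 11:30–13:00.
Windows ≥ 60 min: 11:30–13:00.
Earliest such window starts at 11:30.

11:30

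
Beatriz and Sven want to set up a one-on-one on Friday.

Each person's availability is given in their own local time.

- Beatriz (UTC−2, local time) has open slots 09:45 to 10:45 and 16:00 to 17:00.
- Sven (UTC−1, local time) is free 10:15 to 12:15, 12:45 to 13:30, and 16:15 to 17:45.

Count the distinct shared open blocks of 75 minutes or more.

Beatriz → UTC: 11:45–12:45, 18:00–19:00.
Sven → UTC: 11:15–13:15, 13:45–14:30, 17:15–18:45.
Beatriz ∩ Sven: 11:45–12:45, 18:00–18:45.
Windows ≥ 75 min: (none).
That's 0 windows.

0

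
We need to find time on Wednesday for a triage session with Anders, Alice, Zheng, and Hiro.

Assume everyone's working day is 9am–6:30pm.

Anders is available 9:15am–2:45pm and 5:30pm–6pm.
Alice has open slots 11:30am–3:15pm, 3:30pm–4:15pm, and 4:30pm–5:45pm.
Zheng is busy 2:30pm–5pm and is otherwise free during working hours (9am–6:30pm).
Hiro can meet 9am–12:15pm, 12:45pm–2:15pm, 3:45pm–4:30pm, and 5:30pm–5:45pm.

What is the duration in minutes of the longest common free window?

Zheng free within 09:00–18:30: 09:00–14:30, 17:00–18:30.
Anders ∩ Alice: 11:30–14:45, 17:30–17:45.
Anders ∩ Alice ∩ Zheng: 11:30–14:30, 17:30–17:45.
Anders ∩ Alice ∩ Zheng ∩ Hiro: 11:30–12:15, 12:45–14:15, 17:30–17:45.
Common window lengths: 45, 90, 15 min; longest is 90.

90 minutes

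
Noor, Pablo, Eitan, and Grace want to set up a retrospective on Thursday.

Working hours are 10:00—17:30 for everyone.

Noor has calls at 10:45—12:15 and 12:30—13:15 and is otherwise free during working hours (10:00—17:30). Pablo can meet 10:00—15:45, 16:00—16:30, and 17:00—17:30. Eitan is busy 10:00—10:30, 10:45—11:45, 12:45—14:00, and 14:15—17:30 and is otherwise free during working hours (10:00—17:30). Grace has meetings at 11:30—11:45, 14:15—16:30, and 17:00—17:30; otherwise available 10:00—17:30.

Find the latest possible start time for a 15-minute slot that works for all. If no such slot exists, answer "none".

Noor free within 10:00–17:30: 10:00–10:45, 12:15–12:30, 13:15–17:30.
Eitan free within 10:00–17:30: 10:30–10:45, 11:45–12:45, 14:00–14:15.
Grace free within 10:00–17:30: 10:00–11:30, 11:45–14:15, 16:30–17:00.
Noor ∩ Pablo: 10:00–10:45, 12:15–12:30, 13:15–15:45, 16:00–16:30, 17:00–17:30.
Noor ∩ Pablo ∩ Eitan: 10:30–10:45, 12:15–12:30, 14:00–14:15.
Noor ∩ Pablo ∩ Eitan ∩ Grace: 10:30–10:45, 12:15–12:30, 14:00–14:15.
Windows ≥ 15 min: 10:30–10:45, 12:15–12:30, 14:00–14:15.
Latest start in the last window 14:00–14:15 is 14:15 − 15 min = 14:00.

14:00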